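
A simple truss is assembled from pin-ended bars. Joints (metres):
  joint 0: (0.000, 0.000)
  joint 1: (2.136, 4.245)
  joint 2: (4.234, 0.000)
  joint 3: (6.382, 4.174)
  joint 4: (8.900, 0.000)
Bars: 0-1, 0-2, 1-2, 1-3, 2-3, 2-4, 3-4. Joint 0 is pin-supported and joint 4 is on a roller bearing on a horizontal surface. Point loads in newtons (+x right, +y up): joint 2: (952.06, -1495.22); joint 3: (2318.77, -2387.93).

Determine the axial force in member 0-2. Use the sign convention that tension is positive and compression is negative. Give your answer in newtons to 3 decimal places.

3458.022

N=5 nodes, M=7 members, R=3 reactions → 2N=10, M+R=10
member 0 (0-1): L=4.7521, (cx,cy)=(0.4495,0.8933)
member 1 (0-2): L=4.2340, (cx,cy)=(1.0000,0.0000)
member 2 (1-2): L=4.7351, (cx,cy)=(0.4431,-0.8965)
member 3 (1-3): L=4.2466, (cx,cy)=(0.9999,-0.0167)
member 4 (2-3): L=4.6943, (cx,cy)=(0.4576,0.8892)
member 5 (2-4): L=4.6660, (cx,cy)=(1.0000,0.0000)
member 6 (3-4): L=4.8747, (cx,cy)=(0.5165,-0.8563)
solve A·x = −loads:
  F[0-1] = -416.4590 N (compression)
  F[0-2] = +3458.0220 N (tension)
  F[1-2] = +421.9515 N (tension)
  F[1-3] = -374.1981 N (compression)
  F[2-3] = +1256.1683 N (tension)
  F[2-4] = +2118.1195 N (tension)
  F[3-4] = -4100.5463 N (compression)
  Rx@0 = -3270.8300 N
  Ry@0 = +372.0178 N
  Ry@4 = +3511.1322 N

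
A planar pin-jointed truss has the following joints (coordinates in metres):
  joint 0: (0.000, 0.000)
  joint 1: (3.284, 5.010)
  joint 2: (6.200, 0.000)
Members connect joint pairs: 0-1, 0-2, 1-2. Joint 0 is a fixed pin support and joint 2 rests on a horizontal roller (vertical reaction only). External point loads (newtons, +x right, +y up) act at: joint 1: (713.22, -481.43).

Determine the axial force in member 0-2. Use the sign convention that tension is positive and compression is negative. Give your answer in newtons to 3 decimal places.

N=3 nodes, M=3 members, R=3 reactions → 2N=6, M+R=6
member 0 (0-1): L=5.9904, (cx,cy)=(0.5482,0.8363)
member 1 (0-2): L=6.2000, (cx,cy)=(1.0000,0.0000)
member 2 (1-2): L=5.7968, (cx,cy)=(0.5030,-0.8643)
solve A·x = −loads:
  F[0-1] = +418.3711 N (tension)
  F[0-2] = +483.8641 N (tension)
  F[1-2] = -961.8912 N (compression)
  Rx@0 = -713.2200 N
  Ry@0 = -349.9004 N
  Ry@2 = +831.3304 N

483.864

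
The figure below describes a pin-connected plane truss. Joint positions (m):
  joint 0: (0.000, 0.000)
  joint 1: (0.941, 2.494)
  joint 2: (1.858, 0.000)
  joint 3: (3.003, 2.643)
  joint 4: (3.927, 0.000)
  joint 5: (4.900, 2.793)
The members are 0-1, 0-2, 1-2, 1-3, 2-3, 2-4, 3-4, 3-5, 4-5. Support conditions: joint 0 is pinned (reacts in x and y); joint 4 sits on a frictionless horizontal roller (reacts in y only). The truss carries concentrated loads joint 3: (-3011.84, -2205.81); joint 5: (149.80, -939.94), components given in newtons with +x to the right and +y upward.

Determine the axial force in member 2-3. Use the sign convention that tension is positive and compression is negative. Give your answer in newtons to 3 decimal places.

N=6 nodes, M=9 members, R=3 reactions → 2N=12, M+R=12
member 0 (0-1): L=2.6656, (cx,cy)=(0.3530,0.9356)
member 1 (0-2): L=1.8580, (cx,cy)=(1.0000,0.0000)
member 2 (1-2): L=2.6572, (cx,cy)=(0.3451,-0.9386)
member 3 (1-3): L=2.0674, (cx,cy)=(0.9974,0.0721)
member 4 (2-3): L=2.8804, (cx,cy)=(0.3975,0.9176)
member 5 (2-4): L=2.0690, (cx,cy)=(1.0000,0.0000)
member 6 (3-4): L=2.7999, (cx,cy)=(0.3300,-0.9440)
member 7 (3-5): L=1.9029, (cx,cy)=(0.9969,0.0788)
member 8 (4-5): L=2.9576, (cx,cy)=(0.3290,0.9443)
solve A·x = −loads:
  F[0-1] = -2358.4928 N (compression)
  F[0-2] = -2029.4593 N (compression)
  F[1-2] = +2227.7909 N (tension)
  F[1-3] = -1605.5553 N (compression)
  F[2-3] = -2278.7134 N (compression)
  F[2-4] = -354.8265 N (compression)
  F[3-4] = +41.9974 N (tension)
  F[3-5] = +492.2985 N (tension)
  F[4-5] = -1036.4372 N (compression)
  Rx@0 = +2862.0400 N
  Ry@0 = +2206.6485 N
  Ry@4 = +939.1015 N

-2278.713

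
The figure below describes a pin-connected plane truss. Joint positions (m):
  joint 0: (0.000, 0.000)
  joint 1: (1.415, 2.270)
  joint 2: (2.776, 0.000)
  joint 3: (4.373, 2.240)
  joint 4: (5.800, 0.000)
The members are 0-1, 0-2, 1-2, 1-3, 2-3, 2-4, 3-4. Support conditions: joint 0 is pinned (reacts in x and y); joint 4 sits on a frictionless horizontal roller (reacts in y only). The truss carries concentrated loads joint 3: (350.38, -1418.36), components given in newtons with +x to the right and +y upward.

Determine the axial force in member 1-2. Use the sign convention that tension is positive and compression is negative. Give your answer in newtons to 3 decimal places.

252.212

N=5 nodes, M=7 members, R=3 reactions → 2N=10, M+R=10
member 0 (0-1): L=2.6749, (cx,cy)=(0.5290,0.8486)
member 1 (0-2): L=2.7760, (cx,cy)=(1.0000,0.0000)
member 2 (1-2): L=2.6467, (cx,cy)=(0.5142,-0.8577)
member 3 (1-3): L=2.9582, (cx,cy)=(0.9999,-0.0101)
member 4 (2-3): L=2.7510, (cx,cy)=(0.5805,0.8142)
member 5 (2-4): L=3.0240, (cx,cy)=(1.0000,0.0000)
member 6 (3-4): L=2.6559, (cx,cy)=(0.5373,-0.8434)
solve A·x = −loads:
  F[0-1] = -251.7550 N (compression)
  F[0-2] = +483.5560 N (tension)
  F[1-2] = +252.2123 N (tension)
  F[1-3] = -262.8816 N (compression)
  F[2-3] = -265.6587 N (compression)
  F[2-4] = +767.4672 N (tension)
  F[3-4] = -1428.4050 N (compression)
  Rx@0 = -350.3800 N
  Ry@0 = +213.6463 N
  Ry@4 = +1204.7137 N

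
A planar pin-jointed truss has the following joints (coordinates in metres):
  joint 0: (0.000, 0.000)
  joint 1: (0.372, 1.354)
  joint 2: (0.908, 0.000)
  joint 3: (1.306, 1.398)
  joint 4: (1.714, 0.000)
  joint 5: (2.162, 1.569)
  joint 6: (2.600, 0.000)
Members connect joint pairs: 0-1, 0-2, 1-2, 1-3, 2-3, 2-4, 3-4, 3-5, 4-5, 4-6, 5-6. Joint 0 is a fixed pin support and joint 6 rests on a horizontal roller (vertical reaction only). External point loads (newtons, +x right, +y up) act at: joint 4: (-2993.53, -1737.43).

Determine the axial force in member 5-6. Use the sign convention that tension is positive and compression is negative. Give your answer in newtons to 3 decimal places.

N=7 nodes, M=11 members, R=3 reactions → 2N=14, M+R=14
member 0 (0-1): L=1.4042, (cx,cy)=(0.2649,0.9643)
member 1 (0-2): L=0.9080, (cx,cy)=(1.0000,0.0000)
member 2 (1-2): L=1.4562, (cx,cy)=(0.3681,-0.9298)
member 3 (1-3): L=0.9350, (cx,cy)=(0.9989,0.0471)
member 4 (2-3): L=1.4536, (cx,cy)=(0.2738,0.9618)
member 5 (2-4): L=0.8060, (cx,cy)=(1.0000,0.0000)
member 6 (3-4): L=1.4563, (cx,cy)=(0.2802,-0.9600)
member 7 (3-5): L=0.8729, (cx,cy)=(0.9806,0.1959)
member 8 (4-5): L=1.6317, (cx,cy)=(0.2746,0.9616)
member 9 (4-6): L=0.8860, (cx,cy)=(1.0000,0.0000)
member 10 (5-6): L=1.6290, (cx,cy)=(0.2689,-0.9632)
solve A·x = −loads:
  F[0-1] = -614.0015 N (compression)
  F[0-2] = -2830.8658 N (compression)
  F[1-2] = +617.0174 N (tension)
  F[1-3] = -390.2040 N (compression)
  F[2-3] = -596.4971 N (compression)
  F[2-4] = -2440.4300 N (compression)
  F[3-4] = +474.0254 N (tension)
  F[3-5] = -699.4543 N (compression)
  F[4-5] = +1333.6390 N (tension)
  F[4-6] = +319.7393 N (tension)
  F[5-6] = -1189.1591 N (compression)
  Rx@0 = +2993.5300 N
  Ry@0 = +592.0627 N
  Ry@6 = +1145.3673 N

-1189.159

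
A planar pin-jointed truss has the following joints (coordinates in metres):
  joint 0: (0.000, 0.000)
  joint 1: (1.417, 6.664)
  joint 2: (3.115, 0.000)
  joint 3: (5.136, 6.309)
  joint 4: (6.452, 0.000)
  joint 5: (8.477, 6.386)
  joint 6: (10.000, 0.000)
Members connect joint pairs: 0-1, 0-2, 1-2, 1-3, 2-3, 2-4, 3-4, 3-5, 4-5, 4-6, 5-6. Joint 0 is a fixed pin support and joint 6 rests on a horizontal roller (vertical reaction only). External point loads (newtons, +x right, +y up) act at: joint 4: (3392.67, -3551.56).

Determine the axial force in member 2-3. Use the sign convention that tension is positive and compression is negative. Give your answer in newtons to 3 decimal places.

-1383.678

N=7 nodes, M=11 members, R=3 reactions → 2N=14, M+R=14
member 0 (0-1): L=6.8130, (cx,cy)=(0.2080,0.9781)
member 1 (0-2): L=3.1150, (cx,cy)=(1.0000,0.0000)
member 2 (1-2): L=6.8769, (cx,cy)=(0.2469,-0.9690)
member 3 (1-3): L=3.7359, (cx,cy)=(0.9955,-0.0950)
member 4 (2-3): L=6.6248, (cx,cy)=(0.3051,0.9523)
member 5 (2-4): L=3.3370, (cx,cy)=(1.0000,0.0000)
member 6 (3-4): L=6.4448, (cx,cy)=(0.2042,-0.9789)
member 7 (3-5): L=3.3419, (cx,cy)=(0.9997,0.0230)
member 8 (4-5): L=6.6994, (cx,cy)=(0.3023,0.9532)
member 9 (4-6): L=3.5480, (cx,cy)=(1.0000,0.0000)
member 10 (5-6): L=6.5651, (cx,cy)=(0.2320,-0.9727)
solve A·x = −loads:
  F[0-1] = -1288.2653 N (compression)
  F[0-2] = +3660.6100 N (tension)
  F[1-2] = +1359.8231 N (tension)
  F[1-3] = -606.4418 N (compression)
  F[2-3] = -1383.6782 N (compression)
  F[2-4] = +4418.4808 N (tension)
  F[3-4] = +1257.0213 N (tension)
  F[3-5] = -1282.8299 N (compression)
  F[4-5] = +2434.9216 N (tension)
  F[4-6] = +546.4929 N (tension)
  F[5-6] = -2355.7320 N (compression)
  Rx@0 = -3392.6700 N
  Ry@0 = +1260.0935 N
  Ry@6 = +2291.4665 N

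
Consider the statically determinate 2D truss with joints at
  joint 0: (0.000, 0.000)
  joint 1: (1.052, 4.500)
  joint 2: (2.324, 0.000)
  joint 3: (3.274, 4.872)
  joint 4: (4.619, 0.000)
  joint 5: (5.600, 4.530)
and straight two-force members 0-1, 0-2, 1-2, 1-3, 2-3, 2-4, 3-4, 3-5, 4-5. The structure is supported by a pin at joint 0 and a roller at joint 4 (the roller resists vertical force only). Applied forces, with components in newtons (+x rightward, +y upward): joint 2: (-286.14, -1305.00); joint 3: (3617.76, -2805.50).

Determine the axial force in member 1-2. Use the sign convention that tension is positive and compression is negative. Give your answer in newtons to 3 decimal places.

N=6 nodes, M=9 members, R=3 reactions → 2N=12, M+R=12
member 0 (0-1): L=4.6213, (cx,cy)=(0.2276,0.9737)
member 1 (0-2): L=2.3240, (cx,cy)=(1.0000,0.0000)
member 2 (1-2): L=4.6763, (cx,cy)=(0.2720,-0.9623)
member 3 (1-3): L=2.2529, (cx,cy)=(0.9863,0.1651)
member 4 (2-3): L=4.9638, (cx,cy)=(0.1914,0.9815)
member 5 (2-4): L=2.2950, (cx,cy)=(1.0000,0.0000)
member 6 (3-4): L=5.0542, (cx,cy)=(0.2661,-0.9639)
member 7 (3-5): L=2.3510, (cx,cy)=(0.9894,-0.1455)
member 8 (4-5): L=4.6350, (cx,cy)=(0.2117,0.9773)
solve A·x = −loads:
  F[0-1] = +2413.9632 N (tension)
  F[0-2] = +2782.1054 N (tension)
  F[1-2] = -2241.0321 N (compression)
  F[1-3] = +1175.2263 N (tension)
  F[2-3] = +3526.7265 N (tension)
  F[2-4] = +1783.6946 N (tension)
  F[3-4] = -6702.7749 N (compression)
  F[3-5] = -0.0000 N (compression)
  F[4-5] = +0.0000 N (tension)
  Rx@0 = -3331.6200 N
  Ry@0 = -2350.5855 N
  Ry@4 = +6461.0855 N

-2241.032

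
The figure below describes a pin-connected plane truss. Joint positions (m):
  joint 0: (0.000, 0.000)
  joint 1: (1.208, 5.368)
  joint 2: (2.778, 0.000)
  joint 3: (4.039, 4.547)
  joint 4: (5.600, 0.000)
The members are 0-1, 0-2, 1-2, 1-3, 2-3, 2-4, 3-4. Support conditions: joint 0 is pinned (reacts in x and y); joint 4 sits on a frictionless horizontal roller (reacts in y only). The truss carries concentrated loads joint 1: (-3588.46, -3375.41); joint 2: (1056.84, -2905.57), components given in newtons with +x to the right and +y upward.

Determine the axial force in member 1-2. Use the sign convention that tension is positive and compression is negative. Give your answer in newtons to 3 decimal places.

N=5 nodes, M=7 members, R=3 reactions → 2N=10, M+R=10
member 0 (0-1): L=5.5022, (cx,cy)=(0.2195,0.9756)
member 1 (0-2): L=2.7780, (cx,cy)=(1.0000,0.0000)
member 2 (1-2): L=5.5929, (cx,cy)=(0.2807,-0.9598)
member 3 (1-3): L=2.9476, (cx,cy)=(0.9604,-0.2785)
member 4 (2-3): L=4.7186, (cx,cy)=(0.2672,0.9636)
member 5 (2-4): L=2.8220, (cx,cy)=(1.0000,0.0000)
member 6 (3-4): L=4.8075, (cx,cy)=(0.3247,-0.9458)
solve A·x = −loads:
  F[0-1] = -7740.1246 N (compression)
  F[0-2] = -832.3005 N (compression)
  F[1-2] = +4130.3300 N (tension)
  F[1-3] = +759.7644 N (tension)
  F[2-3] = -1098.6429 N (compression)
  F[2-4] = -436.0984 N (compression)
  F[3-4] = +1343.0733 N (tension)
  Rx@0 = +2531.6200 N
  Ry@0 = +7551.2808 N
  Ry@4 = -1270.3008 N

4130.330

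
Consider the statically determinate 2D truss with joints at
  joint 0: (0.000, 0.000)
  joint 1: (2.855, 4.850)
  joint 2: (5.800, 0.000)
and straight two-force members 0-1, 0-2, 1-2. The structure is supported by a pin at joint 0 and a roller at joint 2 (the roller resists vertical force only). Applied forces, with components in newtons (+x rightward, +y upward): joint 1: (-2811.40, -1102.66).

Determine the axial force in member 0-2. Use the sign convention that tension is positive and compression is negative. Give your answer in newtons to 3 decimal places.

-1097.931

N=3 nodes, M=3 members, R=3 reactions → 2N=6, M+R=6
member 0 (0-1): L=5.6279, (cx,cy)=(0.5073,0.8618)
member 1 (0-2): L=5.8000, (cx,cy)=(1.0000,0.0000)
member 2 (1-2): L=5.6741, (cx,cy)=(0.5190,-0.8548)
solve A·x = −loads:
  F[0-1] = -3377.6793 N (compression)
  F[0-2] = -1097.9307 N (compression)
  F[1-2] = +2115.3751 N (tension)
  Rx@0 = +2811.4000 N
  Ry@0 = +2910.7972 N
  Ry@2 = -1808.1372 N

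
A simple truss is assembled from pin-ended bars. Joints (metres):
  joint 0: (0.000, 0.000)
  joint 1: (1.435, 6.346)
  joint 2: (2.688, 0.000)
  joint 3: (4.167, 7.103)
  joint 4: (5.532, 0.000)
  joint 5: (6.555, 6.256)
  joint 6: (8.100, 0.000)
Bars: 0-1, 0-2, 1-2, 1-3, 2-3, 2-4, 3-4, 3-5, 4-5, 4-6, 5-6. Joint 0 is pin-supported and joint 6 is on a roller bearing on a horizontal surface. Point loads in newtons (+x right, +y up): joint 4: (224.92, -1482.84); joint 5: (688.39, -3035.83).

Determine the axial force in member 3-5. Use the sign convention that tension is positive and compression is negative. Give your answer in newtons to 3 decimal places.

N=7 nodes, M=11 members, R=3 reactions → 2N=14, M+R=14
member 0 (0-1): L=6.5062, (cx,cy)=(0.2206,0.9754)
member 1 (0-2): L=2.6880, (cx,cy)=(1.0000,0.0000)
member 2 (1-2): L=6.4685, (cx,cy)=(0.1937,-0.9811)
member 3 (1-3): L=2.8349, (cx,cy)=(0.9637,0.2670)
member 4 (2-3): L=7.2553, (cx,cy)=(0.2038,0.9790)
member 5 (2-4): L=2.8440, (cx,cy)=(1.0000,0.0000)
member 6 (3-4): L=7.2330, (cx,cy)=(0.1887,-0.9820)
member 7 (3-5): L=2.5338, (cx,cy)=(0.9425,-0.3343)
member 8 (4-5): L=6.3391, (cx,cy)=(0.1614,0.9869)
member 9 (4-6): L=2.5680, (cx,cy)=(1.0000,0.0000)
member 10 (5-6): L=6.4440, (cx,cy)=(0.2398,-0.9708)
solve A·x = −loads:
  F[0-1] = -530.5623 N (compression)
  F[0-2] = +1030.3298 N (tension)
  F[1-2] = +468.7895 N (tension)
  F[1-3] = -215.6585 N (compression)
  F[2-3] = -469.7746 N (compression)
  F[2-4] = +1216.9012 N (tension)
  F[3-4] = +683.1836 N (tension)
  F[3-5] = -458.9220 N (compression)
  F[4-5] = +822.7163 N (tension)
  F[4-6] = +988.1414 N (tension)
  F[5-6] = -4121.3847 N (compression)
  Rx@0 = -913.3100 N
  Ry@0 = +517.4966 N
  Ry@6 = +4001.1734 N

-458.922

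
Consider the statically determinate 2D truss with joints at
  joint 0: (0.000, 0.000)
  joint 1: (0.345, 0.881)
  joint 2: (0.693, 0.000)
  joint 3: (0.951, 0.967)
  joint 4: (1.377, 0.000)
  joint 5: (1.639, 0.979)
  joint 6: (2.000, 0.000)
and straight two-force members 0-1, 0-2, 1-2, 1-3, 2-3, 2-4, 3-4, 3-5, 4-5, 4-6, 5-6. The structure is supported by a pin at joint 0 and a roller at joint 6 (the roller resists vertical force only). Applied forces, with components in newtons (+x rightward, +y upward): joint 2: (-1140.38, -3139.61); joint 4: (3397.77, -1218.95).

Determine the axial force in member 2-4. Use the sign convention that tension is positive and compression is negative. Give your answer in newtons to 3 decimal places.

N=7 nodes, M=11 members, R=3 reactions → 2N=14, M+R=14
member 0 (0-1): L=0.9461, (cx,cy)=(0.3646,0.9311)
member 1 (0-2): L=0.6930, (cx,cy)=(1.0000,0.0000)
member 2 (1-2): L=0.9472, (cx,cy)=(0.3674,-0.9301)
member 3 (1-3): L=0.6121, (cx,cy)=(0.9901,0.1405)
member 4 (2-3): L=1.0008, (cx,cy)=(0.2578,0.9662)
member 5 (2-4): L=0.6840, (cx,cy)=(1.0000,0.0000)
member 6 (3-4): L=1.0567, (cx,cy)=(0.4032,-0.9151)
member 7 (3-5): L=0.6881, (cx,cy)=(0.9998,0.0174)
member 8 (4-5): L=1.0135, (cx,cy)=(0.2585,0.9660)
member 9 (4-6): L=0.6230, (cx,cy)=(1.0000,0.0000)
member 10 (5-6): L=1.0434, (cx,cy)=(0.3460,-0.9382)
solve A·x = −loads:
  F[0-1] = -2611.2229 N (compression)
  F[0-2] = +3209.5422 N (tension)
  F[1-2] = +2337.9135 N (tension)
  F[1-3] = -1829.2077 N (compression)
  F[2-3] = +998.9500 N (tension)
  F[2-4] = +4951.3152 N (tension)
  F[3-4] = -797.3285 N (compression)
  F[3-5] = -1232.2889 N (compression)
  F[4-5] = +2017.1858 N (tension)
  F[4-6] = +710.6139 N (tension)
  F[5-6] = -2053.9647 N (compression)
  Rx@0 = -2257.3900 N
  Ry@0 = +2431.4381 N
  Ry@6 = +1927.1219 N

4951.315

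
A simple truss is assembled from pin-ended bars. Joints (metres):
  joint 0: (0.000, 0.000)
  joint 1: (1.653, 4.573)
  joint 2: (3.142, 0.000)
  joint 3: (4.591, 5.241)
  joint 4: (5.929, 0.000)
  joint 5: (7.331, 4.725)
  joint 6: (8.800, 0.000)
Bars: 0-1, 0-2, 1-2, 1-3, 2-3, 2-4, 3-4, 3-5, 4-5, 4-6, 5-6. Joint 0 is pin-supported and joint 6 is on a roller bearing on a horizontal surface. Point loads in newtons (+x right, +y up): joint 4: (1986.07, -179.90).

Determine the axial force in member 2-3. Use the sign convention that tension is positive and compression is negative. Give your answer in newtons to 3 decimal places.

-52.037

N=7 nodes, M=11 members, R=3 reactions → 2N=14, M+R=14
member 0 (0-1): L=4.8626, (cx,cy)=(0.3399,0.9404)
member 1 (0-2): L=3.1420, (cx,cy)=(1.0000,0.0000)
member 2 (1-2): L=4.8093, (cx,cy)=(0.3096,-0.9509)
member 3 (1-3): L=3.0130, (cx,cy)=(0.9751,0.2217)
member 4 (2-3): L=5.4376, (cx,cy)=(0.2665,0.9638)
member 5 (2-4): L=2.7870, (cx,cy)=(1.0000,0.0000)
member 6 (3-4): L=5.4091, (cx,cy)=(0.2474,-0.9689)
member 7 (3-5): L=2.7882, (cx,cy)=(0.9827,-0.1851)
member 8 (4-5): L=4.9286, (cx,cy)=(0.2845,0.9587)
member 9 (4-6): L=2.8710, (cx,cy)=(1.0000,0.0000)
member 10 (5-6): L=4.9481, (cx,cy)=(0.2969,-0.9549)
solve A·x = −loads:
  F[0-1] = -62.4091 N (compression)
  F[0-2] = +2007.2855 N (tension)
  F[1-2] = +52.7474 N (tension)
  F[1-3] = -38.5048 N (compression)
  F[2-3] = -52.0372 N (compression)
  F[2-4] = +2037.4832 N (tension)
  F[3-4] = +74.1316 N (tension)
  F[3-5] = -70.9766 N (compression)
  F[4-5] = +112.7293 N (tension)
  F[4-6] = +37.6834 N (tension)
  F[5-6] = -126.9304 N (compression)
  Rx@0 = -1986.0700 N
  Ry@0 = +58.6924 N
  Ry@6 = +121.2076 N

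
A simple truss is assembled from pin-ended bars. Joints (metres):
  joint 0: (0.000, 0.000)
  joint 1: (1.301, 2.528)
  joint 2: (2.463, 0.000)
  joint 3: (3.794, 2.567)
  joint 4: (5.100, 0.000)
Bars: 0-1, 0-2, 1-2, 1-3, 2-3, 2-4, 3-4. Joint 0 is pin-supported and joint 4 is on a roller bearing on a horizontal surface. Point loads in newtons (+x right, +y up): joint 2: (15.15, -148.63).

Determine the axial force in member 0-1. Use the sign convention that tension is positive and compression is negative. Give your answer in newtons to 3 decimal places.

N=5 nodes, M=7 members, R=3 reactions → 2N=10, M+R=10
member 0 (0-1): L=2.8431, (cx,cy)=(0.4576,0.8892)
member 1 (0-2): L=2.4630, (cx,cy)=(1.0000,0.0000)
member 2 (1-2): L=2.7823, (cx,cy)=(0.4176,-0.9086)
member 3 (1-3): L=2.4933, (cx,cy)=(0.9999,0.0156)
member 4 (2-3): L=2.8915, (cx,cy)=(0.4603,0.8878)
member 5 (2-4): L=2.6370, (cx,cy)=(1.0000,0.0000)
member 6 (3-4): L=2.8801, (cx,cy)=(0.4535,-0.8913)
solve A·x = −loads:
  F[0-1] = -86.4303 N (compression)
  F[0-2] = +54.7000 N (tension)
  F[1-2] = +83.3003 N (tension)
  F[1-3] = -74.3490 N (compression)
  F[2-3] = +82.1647 N (tension)
  F[2-4] = +36.5189 N (tension)
  F[3-4] = -80.5353 N (compression)
  Rx@0 = -15.1500 N
  Ry@0 = +76.8505 N
  Ry@4 = +71.7795 N

-86.430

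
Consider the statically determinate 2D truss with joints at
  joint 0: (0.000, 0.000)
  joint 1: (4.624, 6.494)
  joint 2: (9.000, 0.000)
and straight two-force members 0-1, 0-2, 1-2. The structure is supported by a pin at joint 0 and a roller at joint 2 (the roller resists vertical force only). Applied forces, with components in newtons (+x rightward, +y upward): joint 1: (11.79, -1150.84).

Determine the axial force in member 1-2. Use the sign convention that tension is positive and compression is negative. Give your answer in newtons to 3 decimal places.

-723.249

N=3 nodes, M=3 members, R=3 reactions → 2N=6, M+R=6
member 0 (0-1): L=7.9720, (cx,cy)=(0.5800,0.8146)
member 1 (0-2): L=9.0000, (cx,cy)=(1.0000,0.0000)
member 2 (1-2): L=7.8308, (cx,cy)=(0.5588,-0.8293)
solve A·x = −loads:
  F[0-1] = -676.4778 N (compression)
  F[0-2] = +404.1656 N (tension)
  F[1-2] = -723.2494 N (compression)
  Rx@0 = -11.7900 N
  Ry@0 = +551.0568 N
  Ry@2 = +599.7832 N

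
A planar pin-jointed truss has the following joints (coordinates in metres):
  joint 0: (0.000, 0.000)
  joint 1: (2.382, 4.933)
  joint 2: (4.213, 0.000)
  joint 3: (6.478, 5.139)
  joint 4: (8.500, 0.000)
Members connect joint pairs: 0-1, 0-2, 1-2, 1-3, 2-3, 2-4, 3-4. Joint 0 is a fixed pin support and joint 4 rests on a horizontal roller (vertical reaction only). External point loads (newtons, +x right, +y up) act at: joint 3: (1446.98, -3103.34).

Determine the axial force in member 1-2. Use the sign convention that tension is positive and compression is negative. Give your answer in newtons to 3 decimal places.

-139.560

N=5 nodes, M=7 members, R=3 reactions → 2N=10, M+R=10
member 0 (0-1): L=5.4780, (cx,cy)=(0.4348,0.9005)
member 1 (0-2): L=4.2130, (cx,cy)=(1.0000,0.0000)
member 2 (1-2): L=5.2618, (cx,cy)=(0.3480,-0.9375)
member 3 (1-3): L=4.1012, (cx,cy)=(0.9987,0.0502)
member 4 (2-3): L=5.6160, (cx,cy)=(0.4033,0.9151)
member 5 (2-4): L=4.2870, (cx,cy)=(1.0000,0.0000)
member 6 (3-4): L=5.5225, (cx,cy)=(0.3661,-0.9306)
solve A·x = −loads:
  F[0-1] = +151.6884 N (tension)
  F[0-2] = +1381.0212 N (tension)
  F[1-2] = -139.5596 N (compression)
  F[1-3] = +114.6670 N (tension)
  F[2-3] = +142.9821 N (tension)
  F[2-4] = +1274.7914 N (tension)
  F[3-4] = -3481.7074 N (compression)
  Rx@0 = -1446.9800 N
  Ry@0 = -136.5973 N
  Ry@4 = +3239.9373 N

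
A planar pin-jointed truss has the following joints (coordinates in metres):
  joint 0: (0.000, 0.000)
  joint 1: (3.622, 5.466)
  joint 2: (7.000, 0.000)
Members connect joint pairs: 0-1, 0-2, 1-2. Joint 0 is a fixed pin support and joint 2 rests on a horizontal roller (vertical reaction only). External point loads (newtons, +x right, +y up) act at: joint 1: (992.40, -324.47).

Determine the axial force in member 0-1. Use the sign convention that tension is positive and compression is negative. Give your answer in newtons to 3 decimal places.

N=3 nodes, M=3 members, R=3 reactions → 2N=6, M+R=6
member 0 (0-1): L=6.5571, (cx,cy)=(0.5524,0.8336)
member 1 (0-2): L=7.0000, (cx,cy)=(1.0000,0.0000)
member 2 (1-2): L=6.4256, (cx,cy)=(0.5257,-0.8507)
solve A·x = −loads:
  F[0-1] = +741.7778 N (tension)
  F[0-2] = +582.6603 N (tension)
  F[1-2] = -1108.3270 N (compression)
  Rx@0 = -992.4000 N
  Ry@0 = -618.3427 N
  Ry@2 = +942.8127 N

741.778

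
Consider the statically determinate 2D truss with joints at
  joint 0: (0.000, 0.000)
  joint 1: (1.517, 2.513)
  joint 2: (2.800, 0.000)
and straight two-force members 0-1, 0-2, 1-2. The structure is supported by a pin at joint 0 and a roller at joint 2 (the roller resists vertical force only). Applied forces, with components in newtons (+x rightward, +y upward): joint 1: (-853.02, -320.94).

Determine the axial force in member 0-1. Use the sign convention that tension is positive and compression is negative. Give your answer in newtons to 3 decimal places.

N=3 nodes, M=3 members, R=3 reactions → 2N=6, M+R=6
member 0 (0-1): L=2.9354, (cx,cy)=(0.5168,0.8561)
member 1 (0-2): L=2.8000, (cx,cy)=(1.0000,0.0000)
member 2 (1-2): L=2.8216, (cx,cy)=(0.4547,-0.8906)
solve A·x = −loads:
  F[0-1] = -1066.0404 N (compression)
  F[0-2] = -302.0920 N (compression)
  F[1-2] = +664.3599 N (tension)
  Rx@0 = +853.0200 N
  Ry@0 = +912.6447 N
  Ry@2 = -591.7047 N

-1066.040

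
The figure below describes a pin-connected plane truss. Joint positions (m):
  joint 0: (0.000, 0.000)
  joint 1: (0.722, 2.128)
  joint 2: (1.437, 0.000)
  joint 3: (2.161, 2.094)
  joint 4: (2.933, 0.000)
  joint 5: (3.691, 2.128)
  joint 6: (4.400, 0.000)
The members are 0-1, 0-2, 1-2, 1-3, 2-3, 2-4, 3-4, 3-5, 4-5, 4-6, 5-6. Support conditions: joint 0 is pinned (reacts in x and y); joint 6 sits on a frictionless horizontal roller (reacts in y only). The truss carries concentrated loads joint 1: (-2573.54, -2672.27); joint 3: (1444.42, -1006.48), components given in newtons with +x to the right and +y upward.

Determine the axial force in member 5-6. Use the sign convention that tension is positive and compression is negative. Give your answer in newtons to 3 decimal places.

-395.866

N=7 nodes, M=11 members, R=3 reactions → 2N=14, M+R=14
member 0 (0-1): L=2.2471, (cx,cy)=(0.3213,0.9470)
member 1 (0-2): L=1.4370, (cx,cy)=(1.0000,0.0000)
member 2 (1-2): L=2.2449, (cx,cy)=(0.3185,-0.9479)
member 3 (1-3): L=1.4394, (cx,cy)=(0.9997,-0.0236)
member 4 (2-3): L=2.2156, (cx,cy)=(0.3268,0.9451)
member 5 (2-4): L=1.4960, (cx,cy)=(1.0000,0.0000)
member 6 (3-4): L=2.2318, (cx,cy)=(0.3459,-0.9383)
member 7 (3-5): L=1.5304, (cx,cy)=(0.9998,0.0222)
member 8 (4-5): L=2.2590, (cx,cy)=(0.3356,0.9420)
member 9 (4-6): L=1.4670, (cx,cy)=(1.0000,0.0000)
member 10 (5-6): L=2.2430, (cx,cy)=(0.3161,-0.9487)
solve A·x = −loads:
  F[0-1] = -3488.1257 N (compression)
  F[0-2] = -8.3980 N (compression)
  F[1-2] = +634.3956 N (tension)
  F[1-3] = +1251.1129 N (tension)
  F[2-3] = -636.2880 N (compression)
  F[2-4] = +401.5757 N (tension)
  F[3-4] = -406.4609 N (compression)
  F[3-5] = -261.0400 N (compression)
  F[4-5] = +404.8405 N (tension)
  F[4-6] = +125.1309 N (tension)
  F[5-6] = -395.8661 N (compression)
  Rx@0 = +1129.1200 N
  Ry@0 = +3303.1808 N
  Ry@6 = +375.5692 N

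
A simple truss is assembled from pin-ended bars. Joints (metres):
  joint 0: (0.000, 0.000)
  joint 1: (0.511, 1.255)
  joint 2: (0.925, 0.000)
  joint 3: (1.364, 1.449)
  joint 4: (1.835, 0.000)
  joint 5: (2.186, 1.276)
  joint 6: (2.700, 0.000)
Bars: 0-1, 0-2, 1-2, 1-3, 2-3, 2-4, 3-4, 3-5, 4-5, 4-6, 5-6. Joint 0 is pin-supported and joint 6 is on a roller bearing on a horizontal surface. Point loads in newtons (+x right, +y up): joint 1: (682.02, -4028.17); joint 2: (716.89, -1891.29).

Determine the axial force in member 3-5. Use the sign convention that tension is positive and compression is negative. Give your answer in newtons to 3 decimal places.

N=7 nodes, M=11 members, R=3 reactions → 2N=14, M+R=14
member 0 (0-1): L=1.3550, (cx,cy)=(0.3771,0.9262)
member 1 (0-2): L=0.9250, (cx,cy)=(1.0000,0.0000)
member 2 (1-2): L=1.3215, (cx,cy)=(0.3133,-0.9497)
member 3 (1-3): L=0.8748, (cx,cy)=(0.9751,0.2218)
member 4 (2-3): L=1.5140, (cx,cy)=(0.2900,0.9570)
member 5 (2-4): L=0.9100, (cx,cy)=(1.0000,0.0000)
member 6 (3-4): L=1.5236, (cx,cy)=(0.3091,-0.9510)
member 7 (3-5): L=0.8400, (cx,cy)=(0.9786,-0.2060)
member 8 (4-5): L=1.3234, (cx,cy)=(0.2652,0.9642)
member 9 (4-6): L=0.8650, (cx,cy)=(1.0000,0.0000)
member 10 (5-6): L=1.3756, (cx,cy)=(0.3736,-0.9276)
solve A·x = −loads:
  F[0-1] = -4526.3205 N (compression)
  F[0-2] = +3105.8278 N (tension)
  F[1-2] = -371.5854 N (compression)
  F[1-3] = -2330.5623 N (compression)
  F[2-3] = +2344.9053 N (tension)
  F[2-4] = +1592.6184 N (tension)
  F[3-4] = -1571.3333 N (compression)
  F[3-5] = -1131.1197 N (compression)
  F[4-5] = +1549.8759 N (tension)
  F[4-6] = +695.8027 N (tension)
  F[5-6] = -1862.1997 N (compression)
  Rx@0 = -1398.9100 N
  Ry@0 = +4192.1366 N
  Ry@6 = +1727.3234 N

-1131.120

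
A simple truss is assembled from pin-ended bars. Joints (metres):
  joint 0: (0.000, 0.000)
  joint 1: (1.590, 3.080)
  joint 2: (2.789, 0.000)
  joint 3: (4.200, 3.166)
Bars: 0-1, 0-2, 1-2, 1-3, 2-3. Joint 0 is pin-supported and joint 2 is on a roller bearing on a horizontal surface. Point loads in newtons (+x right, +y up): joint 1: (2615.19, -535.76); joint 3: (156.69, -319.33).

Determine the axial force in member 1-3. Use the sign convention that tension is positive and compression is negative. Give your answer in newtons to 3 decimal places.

303.628

N=4 nodes, M=5 members, R=3 reactions → 2N=8, M+R=8
member 0 (0-1): L=3.4662, (cx,cy)=(0.4587,0.8886)
member 1 (0-2): L=2.7890, (cx,cy)=(1.0000,0.0000)
member 2 (1-2): L=3.3051, (cx,cy)=(0.3628,-0.9319)
member 3 (1-3): L=2.6114, (cx,cy)=(0.9995,0.0329)
member 4 (2-3): L=3.4662, (cx,cy)=(0.4071,0.9134)
solve A·x = −loads:
  F[0-1] = +3372.9607 N (tension)
  F[0-2] = +1224.6476 N (tension)
  F[1-2] = -3780.4401 N (compression)
  F[1-3] = +303.6277 N (tension)
  F[2-3] = -360.5552 N (compression)
  Rx@0 = -2771.8800 N
  Ry@0 = -2997.1546 N
  Ry@2 = +3852.2446 N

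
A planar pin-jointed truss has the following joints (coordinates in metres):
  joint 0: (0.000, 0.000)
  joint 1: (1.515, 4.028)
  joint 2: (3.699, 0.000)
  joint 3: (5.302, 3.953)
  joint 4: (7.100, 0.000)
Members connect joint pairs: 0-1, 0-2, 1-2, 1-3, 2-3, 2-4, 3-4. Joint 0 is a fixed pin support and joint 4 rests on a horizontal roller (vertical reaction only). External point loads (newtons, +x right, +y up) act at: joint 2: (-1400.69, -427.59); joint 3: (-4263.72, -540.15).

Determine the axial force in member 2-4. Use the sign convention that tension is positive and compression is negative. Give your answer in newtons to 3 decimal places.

-794.950

N=5 nodes, M=7 members, R=3 reactions → 2N=10, M+R=10
member 0 (0-1): L=4.3035, (cx,cy)=(0.3520,0.9360)
member 1 (0-2): L=3.6990, (cx,cy)=(1.0000,0.0000)
member 2 (1-2): L=4.5820, (cx,cy)=(0.4766,-0.8791)
member 3 (1-3): L=3.7877, (cx,cy)=(0.9998,-0.0198)
member 4 (2-3): L=4.2657, (cx,cy)=(0.3758,0.9267)
member 5 (2-4): L=3.4010, (cx,cy)=(1.0000,0.0000)
member 6 (3-4): L=4.3427, (cx,cy)=(0.4140,-0.9103)
solve A·x = −loads:
  F[0-1] = -2901.2006 N (compression)
  F[0-2] = -4643.0713 N (compression)
  F[1-2] = +3145.7421 N (tension)
  F[1-3] = -2521.2469 N (compression)
  F[2-3] = -2522.7177 N (compression)
  F[2-4] = -794.9498 N (compression)
  F[3-4] = +1920.0366 N (tension)
  Rx@0 = +5664.4100 N
  Ry@0 = +2715.4801 N
  Ry@4 = -1747.7401 N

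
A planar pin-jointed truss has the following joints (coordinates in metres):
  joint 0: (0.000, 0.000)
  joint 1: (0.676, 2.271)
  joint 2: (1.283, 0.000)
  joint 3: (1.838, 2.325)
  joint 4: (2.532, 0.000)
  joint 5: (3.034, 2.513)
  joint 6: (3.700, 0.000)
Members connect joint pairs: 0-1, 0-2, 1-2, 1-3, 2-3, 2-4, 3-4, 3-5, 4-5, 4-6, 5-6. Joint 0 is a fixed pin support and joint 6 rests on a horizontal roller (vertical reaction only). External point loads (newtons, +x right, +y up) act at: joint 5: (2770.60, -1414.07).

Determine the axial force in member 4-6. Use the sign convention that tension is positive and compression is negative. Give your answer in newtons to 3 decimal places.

N=7 nodes, M=11 members, R=3 reactions → 2N=14, M+R=14
member 0 (0-1): L=2.3695, (cx,cy)=(0.2853,0.9584)
member 1 (0-2): L=1.2830, (cx,cy)=(1.0000,0.0000)
member 2 (1-2): L=2.3507, (cx,cy)=(0.2582,-0.9661)
member 3 (1-3): L=1.1633, (cx,cy)=(0.9989,0.0464)
member 4 (2-3): L=2.3903, (cx,cy)=(0.2322,0.9727)
member 5 (2-4): L=1.2490, (cx,cy)=(1.0000,0.0000)
member 6 (3-4): L=2.4264, (cx,cy)=(0.2860,-0.9582)
member 7 (3-5): L=1.2107, (cx,cy)=(0.9879,0.1553)
member 8 (4-5): L=2.5626, (cx,cy)=(0.1959,0.9806)
member 9 (4-6): L=1.1680, (cx,cy)=(1.0000,0.0000)
member 10 (5-6): L=2.5998, (cx,cy)=(0.2562,-0.9666)
solve A·x = −loads:
  F[0-1] = +1697.7896 N (tension)
  F[0-2] = +2286.2289 N (tension)
  F[1-2] = -1640.6726 N (compression)
  F[1-3] = +909.0033 N (tension)
  F[2-3] = +1629.5654 N (tension)
  F[2-4] = +1484.2143 N (tension)
  F[3-4] = -1420.5001 N (compression)
  F[3-5] = +1713.4678 N (tension)
  F[4-5] = +1388.0475 N (tension)
  F[4-6] = +806.0108 N (tension)
  F[5-6] = -3146.2919 N (compression)
  Rx@0 = -2770.6000 N
  Ry@0 = -1627.2290 N
  Ry@6 = +3041.2990 N

806.011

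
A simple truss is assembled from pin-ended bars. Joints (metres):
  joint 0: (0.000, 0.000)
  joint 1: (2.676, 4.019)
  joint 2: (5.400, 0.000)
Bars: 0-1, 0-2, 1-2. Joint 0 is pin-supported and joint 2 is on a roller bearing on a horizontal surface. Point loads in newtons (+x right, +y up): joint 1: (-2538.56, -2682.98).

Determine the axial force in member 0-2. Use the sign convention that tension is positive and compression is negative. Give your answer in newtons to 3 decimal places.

N=3 nodes, M=3 members, R=3 reactions → 2N=6, M+R=6
member 0 (0-1): L=4.8284, (cx,cy)=(0.5542,0.8324)
member 1 (0-2): L=5.4000, (cx,cy)=(1.0000,0.0000)
member 2 (1-2): L=4.8552, (cx,cy)=(0.5611,-0.8278)
solve A·x = −loads:
  F[0-1] = -3895.8226 N (compression)
  F[0-2] = -379.4088 N (compression)
  F[1-2] = +676.2440 N (tension)
  Rx@0 = +2538.5600 N
  Ry@0 = +3242.7611 N
  Ry@2 = -559.7811 N

-379.409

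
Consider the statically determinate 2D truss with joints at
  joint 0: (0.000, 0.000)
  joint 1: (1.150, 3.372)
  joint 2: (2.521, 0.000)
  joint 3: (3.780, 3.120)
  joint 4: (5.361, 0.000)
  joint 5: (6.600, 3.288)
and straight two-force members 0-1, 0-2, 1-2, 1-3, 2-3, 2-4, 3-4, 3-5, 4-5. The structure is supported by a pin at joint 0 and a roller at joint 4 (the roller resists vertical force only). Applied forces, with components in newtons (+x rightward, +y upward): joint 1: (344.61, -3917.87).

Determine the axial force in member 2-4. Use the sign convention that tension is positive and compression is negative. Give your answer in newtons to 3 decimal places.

N=6 nodes, M=9 members, R=3 reactions → 2N=12, M+R=12
member 0 (0-1): L=3.5627, (cx,cy)=(0.3228,0.9465)
member 1 (0-2): L=2.5210, (cx,cy)=(1.0000,0.0000)
member 2 (1-2): L=3.6401, (cx,cy)=(0.3766,-0.9264)
member 3 (1-3): L=2.6420, (cx,cy)=(0.9954,-0.0954)
member 4 (2-3): L=3.3644, (cx,cy)=(0.3742,0.9273)
member 5 (2-4): L=2.8400, (cx,cy)=(1.0000,0.0000)
member 6 (3-4): L=3.4977, (cx,cy)=(0.4520,-0.8920)
member 7 (3-5): L=2.8250, (cx,cy)=(0.9982,0.0595)
member 8 (4-5): L=3.5137, (cx,cy)=(0.3526,0.9358)
solve A·x = −loads:
  F[0-1] = -3022.4731 N (compression)
  F[0-2] = +1320.2287 N (tension)
  F[1-2] = -1045.3968 N (compression)
  F[1-3] = -930.7314 N (compression)
  F[2-3] = +1044.2850 N (tension)
  F[2-4] = +535.7088 N (tension)
  F[3-4] = -1185.1695 N (compression)
  F[3-5] = +0.0000 N (tension)
  F[4-5] = -0.0000 N (compression)
  Rx@0 = -344.6100 N
  Ry@0 = +2860.6838 N
  Ry@4 = +1057.1862 N

535.709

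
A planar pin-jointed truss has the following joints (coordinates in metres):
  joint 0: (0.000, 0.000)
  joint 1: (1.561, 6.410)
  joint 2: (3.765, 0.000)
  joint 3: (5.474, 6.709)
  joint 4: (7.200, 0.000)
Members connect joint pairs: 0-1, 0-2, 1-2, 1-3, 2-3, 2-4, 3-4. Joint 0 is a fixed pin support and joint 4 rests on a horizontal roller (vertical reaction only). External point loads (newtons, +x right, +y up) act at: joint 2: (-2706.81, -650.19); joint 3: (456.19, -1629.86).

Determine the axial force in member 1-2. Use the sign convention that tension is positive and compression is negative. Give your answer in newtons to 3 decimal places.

N=5 nodes, M=7 members, R=3 reactions → 2N=10, M+R=10
member 0 (0-1): L=6.5973, (cx,cy)=(0.2366,0.9716)
member 1 (0-2): L=3.7650, (cx,cy)=(1.0000,0.0000)
member 2 (1-2): L=6.7783, (cx,cy)=(0.3252,-0.9457)
member 3 (1-3): L=3.9244, (cx,cy)=(0.9971,0.0762)
member 4 (2-3): L=6.9232, (cx,cy)=(0.2468,0.9691)
member 5 (2-4): L=3.4350, (cx,cy)=(1.0000,0.0000)
member 6 (3-4): L=6.9275, (cx,cy)=(0.2492,-0.9685)
solve A·x = −loads:
  F[0-1] = -283.8893 N (compression)
  F[0-2] = -2183.4488 N (compression)
  F[1-2] = +278.9217 N (tension)
  F[1-3] = -158.3239 N (compression)
  F[2-3] = +398.7648 N (tension)
  F[2-4] = +515.6189 N (tension)
  F[3-4] = -2069.4850 N (compression)
  Rx@0 = +2250.6200 N
  Ry@0 = +275.8281 N
  Ry@4 = +2004.2219 N

278.922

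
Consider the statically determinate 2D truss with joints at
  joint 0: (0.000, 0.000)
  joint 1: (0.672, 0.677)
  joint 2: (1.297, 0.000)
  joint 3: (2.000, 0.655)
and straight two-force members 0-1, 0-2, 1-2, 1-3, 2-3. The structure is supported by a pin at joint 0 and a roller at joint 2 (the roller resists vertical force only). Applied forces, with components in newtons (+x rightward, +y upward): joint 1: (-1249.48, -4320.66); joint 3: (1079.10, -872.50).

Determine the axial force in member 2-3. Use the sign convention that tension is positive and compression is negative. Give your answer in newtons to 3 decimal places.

N=4 nodes, M=5 members, R=3 reactions → 2N=8, M+R=8
member 0 (0-1): L=0.9539, (cx,cy)=(0.7045,0.7097)
member 1 (0-2): L=1.2970, (cx,cy)=(1.0000,0.0000)
member 2 (1-2): L=0.9214, (cx,cy)=(0.6783,-0.7348)
member 3 (1-3): L=1.3282, (cx,cy)=(0.9999,-0.0166)
member 4 (2-3): L=0.9609, (cx,cy)=(0.7316,0.6817)
solve A·x = −loads:
  F[0-1] = -2418.3675 N (compression)
  F[0-2] = +1533.3141 N (tension)
  F[1-2] = -3589.0490 N (compression)
  F[1-3] = +1980.5999 N (tension)
  F[2-3] = -1231.7861 N (compression)
  Rx@0 = +170.3800 N
  Ry@0 = +1716.3704 N
  Ry@2 = +3476.7896 N

-1231.786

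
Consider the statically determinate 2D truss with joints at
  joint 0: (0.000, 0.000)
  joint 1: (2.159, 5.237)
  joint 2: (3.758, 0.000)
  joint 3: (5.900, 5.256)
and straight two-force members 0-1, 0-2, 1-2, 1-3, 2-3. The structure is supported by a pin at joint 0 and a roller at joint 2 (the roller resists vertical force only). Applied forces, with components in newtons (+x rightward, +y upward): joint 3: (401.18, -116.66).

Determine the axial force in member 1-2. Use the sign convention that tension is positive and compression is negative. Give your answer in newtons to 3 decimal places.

-653.805

N=4 nodes, M=5 members, R=3 reactions → 2N=8, M+R=8
member 0 (0-1): L=5.6646, (cx,cy)=(0.3811,0.9245)
member 1 (0-2): L=3.7580, (cx,cy)=(1.0000,0.0000)
member 2 (1-2): L=5.4757, (cx,cy)=(0.2920,-0.9564)
member 3 (1-3): L=3.7410, (cx,cy)=(1.0000,0.0051)
member 4 (2-3): L=5.6757, (cx,cy)=(0.3774,0.9261)
solve A·x = −loads:
  F[0-1] = +678.8313 N (tension)
  F[0-2] = +142.4499 N (tension)
  F[1-2] = -653.8052 N (compression)
  F[1-3] = +449.6594 N (tension)
  F[2-3] = -128.4418 N (compression)
  Rx@0 = -401.1800 N
  Ry@0 = -627.5912 N
  Ry@2 = +744.2512 N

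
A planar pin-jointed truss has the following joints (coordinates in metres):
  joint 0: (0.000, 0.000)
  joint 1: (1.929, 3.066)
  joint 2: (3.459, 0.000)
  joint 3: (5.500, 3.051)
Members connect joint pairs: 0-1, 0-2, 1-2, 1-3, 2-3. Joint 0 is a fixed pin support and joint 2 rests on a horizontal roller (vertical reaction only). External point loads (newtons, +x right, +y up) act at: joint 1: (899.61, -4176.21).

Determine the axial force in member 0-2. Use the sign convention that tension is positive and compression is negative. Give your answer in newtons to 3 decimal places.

N=4 nodes, M=5 members, R=3 reactions → 2N=8, M+R=8
member 0 (0-1): L=3.6223, (cx,cy)=(0.5325,0.8464)
member 1 (0-2): L=3.4590, (cx,cy)=(1.0000,0.0000)
member 2 (1-2): L=3.4266, (cx,cy)=(0.4465,-0.8948)
member 3 (1-3): L=3.5710, (cx,cy)=(1.0000,-0.0042)
member 4 (2-3): L=3.6707, (cx,cy)=(0.5560,0.8312)
solve A·x = −loads:
  F[0-1] = -1240.3409 N (compression)
  F[0-2] = +1560.1259 N (tension)
  F[1-2] = -3494.0208 N (compression)
  F[1-3] = -0.0000 N (compression)
  F[2-3] = +0.0000 N (tension)
  Rx@0 = -899.6100 N
  Ry@0 = +1049.8401 N
  Ry@2 = +3126.3699 N

1560.126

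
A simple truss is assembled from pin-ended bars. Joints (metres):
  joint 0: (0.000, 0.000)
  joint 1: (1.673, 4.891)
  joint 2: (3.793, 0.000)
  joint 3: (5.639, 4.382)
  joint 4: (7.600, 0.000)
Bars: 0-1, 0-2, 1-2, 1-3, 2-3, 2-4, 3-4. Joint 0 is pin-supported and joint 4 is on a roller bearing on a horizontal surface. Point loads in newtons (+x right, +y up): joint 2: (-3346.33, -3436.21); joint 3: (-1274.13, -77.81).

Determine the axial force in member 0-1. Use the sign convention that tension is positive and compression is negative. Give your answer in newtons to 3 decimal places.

-2616.826

N=5 nodes, M=7 members, R=3 reactions → 2N=10, M+R=10
member 0 (0-1): L=5.1692, (cx,cy)=(0.3236,0.9462)
member 1 (0-2): L=3.7930, (cx,cy)=(1.0000,0.0000)
member 2 (1-2): L=5.3307, (cx,cy)=(0.3977,-0.9175)
member 3 (1-3): L=3.9985, (cx,cy)=(0.9919,-0.1273)
member 4 (2-3): L=4.7550, (cx,cy)=(0.3882,0.9216)
member 5 (2-4): L=3.8070, (cx,cy)=(1.0000,0.0000)
member 6 (3-4): L=4.8008, (cx,cy)=(0.4085,-0.9128)
solve A·x = −loads:
  F[0-1] = -2616.8263 N (compression)
  F[0-2] = -3773.5329 N (compression)
  F[1-2] = +2982.9778 N (tension)
  F[1-3] = -2049.9250 N (compression)
  F[2-3] = +758.7943 N (tension)
  F[2-4] = +464.5344 N (tension)
  F[3-4] = -1137.2387 N (compression)
  Rx@0 = +4620.4600 N
  Ry@0 = +2475.9835 N
  Ry@4 = +1038.0365 N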